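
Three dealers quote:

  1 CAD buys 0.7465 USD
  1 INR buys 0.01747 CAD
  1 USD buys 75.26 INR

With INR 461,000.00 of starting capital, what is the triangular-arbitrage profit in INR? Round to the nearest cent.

Profitable loop is INR → USD → CAD → INR:
INR 461,000.00 ÷ 75.26 = USD 6,125.43
USD 6,125.43 ÷ 0.7465 = CAD 8,205.53
CAD 8,205.53 ÷ 0.01747 = INR 469,692.90
Profit = INR 469,692.90 − INR 461,000.00

Profit: INR 8,692.90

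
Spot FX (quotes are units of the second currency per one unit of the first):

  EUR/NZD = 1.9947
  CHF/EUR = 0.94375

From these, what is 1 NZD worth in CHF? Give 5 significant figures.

1 NZD ÷ 1.9947 = 0.501329 EUR
0.501329 EUR ÷ 0.94375 = 0.531209 CHF

NZD/CHF = 0.53121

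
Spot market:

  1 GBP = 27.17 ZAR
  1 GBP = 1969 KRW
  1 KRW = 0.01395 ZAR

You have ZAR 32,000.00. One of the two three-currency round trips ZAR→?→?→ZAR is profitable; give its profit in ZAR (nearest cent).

Profit: ZAR 350.45

Profitable loop is ZAR → GBP → KRW → ZAR:
ZAR 32,000.00 ÷ 27.17 = GBP 1,177.77
GBP 1,177.77 × 1969 = KRW 2,319,028
KRW 2,319,028 × 0.01395 = ZAR 32,350.45
Profit = ZAR 32,350.45 − ZAR 32,000.00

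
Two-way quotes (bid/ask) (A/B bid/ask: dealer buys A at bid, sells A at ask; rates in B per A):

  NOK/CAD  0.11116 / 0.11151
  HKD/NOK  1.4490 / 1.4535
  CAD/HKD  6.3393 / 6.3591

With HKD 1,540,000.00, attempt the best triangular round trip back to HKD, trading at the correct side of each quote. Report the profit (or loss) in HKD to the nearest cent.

Best loop HKD → NOK → CAD → HKD:
HKD 1,540,000.00 × 1.4490 (sell HKD at bid) = NOK 2,231,460.00
NOK 2,231,460.00 × 0.11116 (sell NOK at bid) = CAD 248,049.09
CAD 248,049.09 × 6.3393 (sell CAD at bid) = HKD 1,572,457.62

Net profit: HKD 32,457.62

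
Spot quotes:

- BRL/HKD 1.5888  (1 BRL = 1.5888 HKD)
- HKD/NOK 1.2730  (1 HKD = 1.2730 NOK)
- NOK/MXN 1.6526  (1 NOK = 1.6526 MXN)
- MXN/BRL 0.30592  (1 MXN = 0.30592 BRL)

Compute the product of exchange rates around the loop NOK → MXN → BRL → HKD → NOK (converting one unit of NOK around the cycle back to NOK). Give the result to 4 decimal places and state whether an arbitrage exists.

Around NOK → MXN → BRL → HKD → NOK: 1 × 1.6526 × 0.30592 × 1.5888 × 1.2730 = 1.022523
Product > 1; profitable direction is NOK → MXN → BRL → HKD → NOK.

1.0225 (arbitrage exists)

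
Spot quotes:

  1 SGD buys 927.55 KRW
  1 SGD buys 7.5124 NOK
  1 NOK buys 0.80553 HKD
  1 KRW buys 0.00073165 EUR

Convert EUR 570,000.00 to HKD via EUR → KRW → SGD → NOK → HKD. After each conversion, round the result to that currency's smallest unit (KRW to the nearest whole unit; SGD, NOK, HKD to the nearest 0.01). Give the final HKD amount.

HKD 5,082,701.11

EUR 570,000.00 ÷ 0.00073165 = KRW 779,061,026
KRW 779,061,026 ÷ 927.55 = SGD 839,912.70
SGD 839,912.70 × 7.5124 = NOK 6,309,760.17
NOK 6,309,760.17 × 0.80553 = HKD 5,082,701.11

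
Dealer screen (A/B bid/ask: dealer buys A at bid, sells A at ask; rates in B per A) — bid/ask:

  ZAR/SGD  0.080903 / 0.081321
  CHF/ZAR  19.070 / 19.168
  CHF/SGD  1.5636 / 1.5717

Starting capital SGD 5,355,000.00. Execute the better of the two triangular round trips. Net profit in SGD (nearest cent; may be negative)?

Best loop SGD → ZAR → CHF → SGD:
SGD 5,355,000.00 ÷ 0.081321 (buy ZAR at ask) = ZAR 65,850,149.41
ZAR 65,850,149.41 ÷ 19.168 (buy CHF at ask) = CHF 3,435,420.98
CHF 3,435,420.98 × 1.5636 (sell CHF at bid) = SGD 5,371,624.25

Net profit: SGD 16,624.25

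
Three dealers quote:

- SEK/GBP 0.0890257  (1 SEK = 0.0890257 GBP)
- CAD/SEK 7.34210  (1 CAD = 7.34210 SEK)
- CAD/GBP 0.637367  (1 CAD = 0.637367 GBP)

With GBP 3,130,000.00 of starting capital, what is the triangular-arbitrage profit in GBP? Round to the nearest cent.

Profitable loop is GBP → CAD → SEK → GBP:
GBP 3,130,000.00 ÷ 0.637367 = CAD 4,910,828.46
CAD 4,910,828.46 × 7.34210 = SEK 36,055,793.60
SEK 36,055,793.60 × 0.0890257 = GBP 3,209,892.26
Profit = GBP 3,209,892.26 − GBP 3,130,000.00

Profit: GBP 79,892.26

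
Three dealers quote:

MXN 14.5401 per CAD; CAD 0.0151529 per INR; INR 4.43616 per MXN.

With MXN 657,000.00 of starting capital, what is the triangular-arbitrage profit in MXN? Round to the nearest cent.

Profitable loop is MXN → CAD → INR → MXN:
MXN 657,000.00 ÷ 14.5401 = CAD 45,185.38
CAD 45,185.38 ÷ 0.0151529 = INR 2,981,962.78
INR 2,981,962.78 ÷ 4.43616 = MXN 672,194.60
Profit = MXN 672,194.60 − MXN 657,000.00

Profit: MXN 15,194.60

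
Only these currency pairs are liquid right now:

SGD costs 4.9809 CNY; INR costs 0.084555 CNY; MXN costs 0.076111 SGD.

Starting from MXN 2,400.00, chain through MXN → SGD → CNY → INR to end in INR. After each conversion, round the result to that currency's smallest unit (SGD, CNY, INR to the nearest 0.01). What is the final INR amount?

INR 10,760.57

MXN 2,400.00 × 0.076111 = SGD 182.67
SGD 182.67 × 4.9809 = CNY 909.86
CNY 909.86 ÷ 0.084555 = INR 10,760.57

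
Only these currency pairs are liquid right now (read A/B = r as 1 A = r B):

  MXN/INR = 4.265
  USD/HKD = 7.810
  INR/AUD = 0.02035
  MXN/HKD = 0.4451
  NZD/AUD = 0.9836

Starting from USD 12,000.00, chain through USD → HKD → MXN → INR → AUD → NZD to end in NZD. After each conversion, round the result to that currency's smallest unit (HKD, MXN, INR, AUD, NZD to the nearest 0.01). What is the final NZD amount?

NZD 18,579.74

USD 12,000.00 × 7.810 = HKD 93,720.00
HKD 93,720.00 ÷ 0.4451 = MXN 210,559.42
MXN 210,559.42 × 4.265 = INR 898,035.93
INR 898,035.93 × 0.02035 = AUD 18,275.03
AUD 18,275.03 ÷ 0.9836 = NZD 18,579.74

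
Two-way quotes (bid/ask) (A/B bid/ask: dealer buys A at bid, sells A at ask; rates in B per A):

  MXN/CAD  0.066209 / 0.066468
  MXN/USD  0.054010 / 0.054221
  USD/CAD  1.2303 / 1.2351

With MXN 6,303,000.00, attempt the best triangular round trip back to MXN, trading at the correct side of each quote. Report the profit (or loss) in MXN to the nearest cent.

Net result: MXN -1,848.85 (no profitable arbitrage after spreads)

Best loop MXN → USD → CAD → MXN:
MXN 6,303,000.00 × 0.054010 (sell MXN at bid) = USD 340,425.03
USD 340,425.03 × 1.2303 (sell USD at bid) = CAD 418,824.91
CAD 418,824.91 ÷ 0.066468 (buy MXN at ask) = MXN 6,301,151.15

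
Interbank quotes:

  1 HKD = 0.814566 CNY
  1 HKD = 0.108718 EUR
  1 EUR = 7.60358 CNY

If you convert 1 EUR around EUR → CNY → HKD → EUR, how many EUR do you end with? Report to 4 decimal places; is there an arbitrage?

Around EUR → CNY → HKD → EUR: 1 × 7.60358 ÷ 0.814566 × 0.108718 = 1.014830
Product > 1; profitable direction is EUR → CNY → HKD → EUR.

1.0148 (arbitrage exists)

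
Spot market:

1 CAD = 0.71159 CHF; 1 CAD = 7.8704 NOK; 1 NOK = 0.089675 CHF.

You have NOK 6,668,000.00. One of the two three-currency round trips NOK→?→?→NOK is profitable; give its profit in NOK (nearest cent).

Profitable loop is NOK → CAD → CHF → NOK:
NOK 6,668,000.00 ÷ 7.8704 = CAD 847,225.05
CAD 847,225.05 × 0.71159 = CHF 602,876.87
CHF 602,876.87 ÷ 0.089675 = NOK 6,722,909.06
Profit = NOK 6,722,909.06 − NOK 6,668,000.00

Profit: NOK 54,909.06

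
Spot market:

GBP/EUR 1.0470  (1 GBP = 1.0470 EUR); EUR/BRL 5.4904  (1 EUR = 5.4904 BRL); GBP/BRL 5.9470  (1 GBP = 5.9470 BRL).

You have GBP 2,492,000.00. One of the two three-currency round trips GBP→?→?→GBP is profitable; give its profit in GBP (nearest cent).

Profit: GBP 86,073.58

Profitable loop is GBP → BRL → EUR → GBP:
GBP 2,492,000.00 × 5.9470 = BRL 14,819,924.00
BRL 14,819,924.00 ÷ 5.4904 = EUR 2,699,243.04
EUR 2,699,243.04 ÷ 1.0470 = GBP 2,578,073.58
Profit = GBP 2,578,073.58 − GBP 2,492,000.00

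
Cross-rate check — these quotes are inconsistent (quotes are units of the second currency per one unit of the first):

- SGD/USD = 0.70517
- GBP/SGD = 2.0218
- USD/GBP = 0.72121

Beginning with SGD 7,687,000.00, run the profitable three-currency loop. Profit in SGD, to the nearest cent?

Profit: SGD 217,067.51

Profitable loop is SGD → USD → GBP → SGD:
SGD 7,687,000.00 × 0.70517 = USD 5,420,641.79
USD 5,420,641.79 × 0.72121 = GBP 3,909,421.07
GBP 3,909,421.07 × 2.0218 = SGD 7,904,067.51
Profit = SGD 7,904,067.51 − SGD 7,687,000.00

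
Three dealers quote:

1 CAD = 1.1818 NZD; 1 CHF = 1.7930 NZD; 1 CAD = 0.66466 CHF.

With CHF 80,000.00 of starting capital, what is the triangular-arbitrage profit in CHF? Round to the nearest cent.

Profitable loop is CHF → NZD → CAD → CHF:
CHF 80,000.00 × 1.7930 = NZD 143,440.00
NZD 143,440.00 ÷ 1.1818 = CAD 121,374.17
CAD 121,374.17 × 0.66466 = CHF 80,672.56
Profit = CHF 80,672.56 − CHF 80,000.00

Profit: CHF 672.56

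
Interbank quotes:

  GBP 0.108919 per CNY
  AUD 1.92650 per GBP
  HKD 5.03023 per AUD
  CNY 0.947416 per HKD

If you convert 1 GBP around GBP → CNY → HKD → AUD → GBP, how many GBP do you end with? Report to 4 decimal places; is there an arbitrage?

1.0000 (no arbitrage)

Around GBP → CNY → HKD → AUD → GBP: 1 ÷ 0.108919 ÷ 0.947416 ÷ 5.03023 ÷ 1.92650 = 0.999997
Product ≈ 1 (deviation 0.000%, within rounding noise).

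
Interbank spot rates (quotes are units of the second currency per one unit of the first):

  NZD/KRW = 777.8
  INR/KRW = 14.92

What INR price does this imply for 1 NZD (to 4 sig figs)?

1 NZD × 777.8 = 777.8 KRW
777.8 KRW ÷ 14.92 = 52.1314 INR

NZD/INR = 52.13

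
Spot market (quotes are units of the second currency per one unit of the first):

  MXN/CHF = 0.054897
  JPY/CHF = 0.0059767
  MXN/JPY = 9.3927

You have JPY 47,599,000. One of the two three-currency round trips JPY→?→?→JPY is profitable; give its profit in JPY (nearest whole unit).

Profit: JPY 1,075,458

Profitable loop is JPY → CHF → MXN → JPY:
JPY 47,599,000 × 0.0059767 = CHF 284,484.94
CHF 284,484.94 ÷ 0.054897 = MXN 5,182,158.28
MXN 5,182,158.28 × 9.3927 = JPY 48,674,458
Profit = JPY 48,674,458 − JPY 47,599,000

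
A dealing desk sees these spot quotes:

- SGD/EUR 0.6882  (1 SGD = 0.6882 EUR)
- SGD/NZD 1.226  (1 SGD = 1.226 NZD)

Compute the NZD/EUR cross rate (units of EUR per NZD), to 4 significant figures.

1 NZD ÷ 1.226 = 0.815661 SGD
0.815661 SGD × 0.6882 = 0.561338 EUR

NZD/EUR = 0.5613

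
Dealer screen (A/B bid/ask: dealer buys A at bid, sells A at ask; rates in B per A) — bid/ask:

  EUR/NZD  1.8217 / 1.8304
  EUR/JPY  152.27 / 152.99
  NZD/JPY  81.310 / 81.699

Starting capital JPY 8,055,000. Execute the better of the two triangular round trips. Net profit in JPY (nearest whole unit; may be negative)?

Net profit: JPY 146,951

Best loop JPY → NZD → EUR → JPY:
JPY 8,055,000 ÷ 81.699 (buy NZD at ask) = NZD 98,593.62
NZD 98,593.62 ÷ 1.8304 (buy EUR at ask) = EUR 53,864.52
EUR 53,864.52 × 152.27 (sell EUR at bid) = JPY 8,201,951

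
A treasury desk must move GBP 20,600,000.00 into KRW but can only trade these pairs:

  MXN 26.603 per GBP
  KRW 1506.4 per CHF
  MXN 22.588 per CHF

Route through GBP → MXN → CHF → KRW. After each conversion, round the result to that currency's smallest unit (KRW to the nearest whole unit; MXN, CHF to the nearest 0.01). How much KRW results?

KRW 36,547,726,211

GBP 20,600,000.00 × 26.603 = MXN 548,021,800.00
MXN 548,021,800.00 ÷ 22.588 = CHF 24,261,634.50
CHF 24,261,634.50 × 1506.4 = KRW 36,547,726,211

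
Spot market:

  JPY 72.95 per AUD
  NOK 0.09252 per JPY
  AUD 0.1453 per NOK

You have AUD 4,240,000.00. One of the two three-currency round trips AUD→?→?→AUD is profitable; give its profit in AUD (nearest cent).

Profitable loop is AUD → NOK → JPY → AUD:
AUD 4,240,000.00 ÷ 0.1453 = NOK 29,181,004.82
NOK 29,181,004.82 ÷ 0.09252 = JPY 315,402,127
JPY 315,402,127 ÷ 72.95 = AUD 4,323,538.41
Profit = AUD 4,323,538.41 − AUD 4,240,000.00

Profit: AUD 83,538.41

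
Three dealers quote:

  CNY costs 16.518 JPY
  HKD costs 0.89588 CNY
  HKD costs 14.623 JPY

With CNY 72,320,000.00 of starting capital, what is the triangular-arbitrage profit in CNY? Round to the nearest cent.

Profitable loop is CNY → JPY → HKD → CNY:
CNY 72,320,000.00 × 16.518 = JPY 1,194,581,760
JPY 1,194,581,760 ÷ 14.623 = HKD 81,691,975.65
HKD 81,691,975.65 × 0.89588 = CNY 73,186,207.15
Profit = CNY 73,186,207.15 − CNY 72,320,000.00

Profit: CNY 866,207.15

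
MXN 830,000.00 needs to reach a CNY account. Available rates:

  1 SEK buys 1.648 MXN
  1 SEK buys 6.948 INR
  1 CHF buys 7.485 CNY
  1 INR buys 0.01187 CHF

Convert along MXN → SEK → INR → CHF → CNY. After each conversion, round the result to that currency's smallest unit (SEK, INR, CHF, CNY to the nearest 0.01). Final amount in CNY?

MXN 830,000.00 ÷ 1.648 = SEK 503,640.78
SEK 503,640.78 × 6.948 = INR 3,499,296.14
INR 3,499,296.14 × 0.01187 = CHF 41,536.65
CHF 41,536.65 × 7.485 = CNY 310,901.83

CNY 310,901.83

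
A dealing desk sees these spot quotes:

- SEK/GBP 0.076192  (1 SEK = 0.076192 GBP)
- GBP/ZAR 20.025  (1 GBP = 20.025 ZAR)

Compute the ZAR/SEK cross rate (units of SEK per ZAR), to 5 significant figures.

1 ZAR ÷ 20.025 = 0.0499376 GBP
0.0499376 GBP ÷ 0.076192 = 0.655418 SEK

ZAR/SEK = 0.65542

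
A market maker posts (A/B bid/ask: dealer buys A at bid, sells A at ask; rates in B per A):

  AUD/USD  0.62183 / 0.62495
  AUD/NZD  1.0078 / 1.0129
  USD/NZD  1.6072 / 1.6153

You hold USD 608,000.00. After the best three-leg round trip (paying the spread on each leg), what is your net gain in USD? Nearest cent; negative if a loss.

Net result: USD -1,012.89 (no profitable arbitrage after spreads)

Best loop USD → AUD → NZD → USD:
USD 608,000.00 ÷ 0.62495 (buy AUD at ask) = AUD 972,877.83
AUD 972,877.83 × 1.0078 (sell AUD at bid) = NZD 980,466.28
NZD 980,466.28 ÷ 1.6153 (buy USD at ask) = USD 606,987.11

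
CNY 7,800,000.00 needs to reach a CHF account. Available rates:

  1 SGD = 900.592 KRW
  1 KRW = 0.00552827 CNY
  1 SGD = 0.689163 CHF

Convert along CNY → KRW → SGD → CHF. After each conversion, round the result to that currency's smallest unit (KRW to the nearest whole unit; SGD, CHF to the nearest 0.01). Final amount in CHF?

CNY 7,800,000.00 ÷ 0.00552827 = KRW 1,410,929,640
KRW 1,410,929,640 ÷ 900.592 = SGD 1,566,669.08
SGD 1,566,669.08 × 0.689163 = CHF 1,079,690.36

CHF 1,079,690.36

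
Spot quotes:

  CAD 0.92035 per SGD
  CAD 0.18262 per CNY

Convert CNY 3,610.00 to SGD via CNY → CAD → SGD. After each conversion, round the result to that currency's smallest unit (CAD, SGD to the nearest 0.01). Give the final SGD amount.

SGD 716.31

CNY 3,610.00 × 0.18262 = CAD 659.26
CAD 659.26 ÷ 0.92035 = SGD 716.31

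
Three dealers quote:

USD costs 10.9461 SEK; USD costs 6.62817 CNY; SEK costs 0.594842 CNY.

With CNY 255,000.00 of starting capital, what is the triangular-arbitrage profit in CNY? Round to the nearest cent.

Profit: CNY 4,580.93

Profitable loop is CNY → SEK → USD → CNY:
CNY 255,000.00 ÷ 0.594842 = SEK 428,685.26
SEK 428,685.26 ÷ 10.9461 = USD 39,163.29
USD 39,163.29 × 6.62817 = CNY 259,580.93
Profit = CNY 259,580.93 − CNY 255,000.00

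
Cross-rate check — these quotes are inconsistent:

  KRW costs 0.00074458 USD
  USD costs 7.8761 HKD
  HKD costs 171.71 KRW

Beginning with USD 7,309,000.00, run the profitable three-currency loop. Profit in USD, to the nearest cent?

Profit: USD 50,971.60

Profitable loop is USD → HKD → KRW → USD:
USD 7,309,000.00 × 7.8761 = HKD 57,566,414.90
HKD 57,566,414.90 × 171.71 = KRW 9,884,729,102
KRW 9,884,729,102 × 0.00074458 = USD 7,359,971.60
Profit = USD 7,359,971.60 − USD 7,309,000.00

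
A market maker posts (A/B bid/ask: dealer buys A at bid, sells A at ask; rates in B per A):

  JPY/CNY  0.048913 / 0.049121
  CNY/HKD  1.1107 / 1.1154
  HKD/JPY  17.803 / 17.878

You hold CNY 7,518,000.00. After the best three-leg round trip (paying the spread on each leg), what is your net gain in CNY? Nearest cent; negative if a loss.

Best loop CNY → JPY → HKD → CNY:
CNY 7,518,000.00 ÷ 0.049121 (buy JPY at ask) = JPY 153,050,630
JPY 153,050,630 ÷ 17.878 (buy HKD at ask) = HKD 8,560,836.23
HKD 8,560,836.23 ÷ 1.1154 (buy CNY at ask) = CNY 7,675,126.62

Net profit: CNY 157,126.62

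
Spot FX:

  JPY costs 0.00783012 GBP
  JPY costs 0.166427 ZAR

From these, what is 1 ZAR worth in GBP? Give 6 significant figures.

1 ZAR ÷ 0.166427 = 6.00864 JPY
6.00864 JPY × 0.00783012 = 0.0470484 GBP

ZAR/GBP = 0.0470484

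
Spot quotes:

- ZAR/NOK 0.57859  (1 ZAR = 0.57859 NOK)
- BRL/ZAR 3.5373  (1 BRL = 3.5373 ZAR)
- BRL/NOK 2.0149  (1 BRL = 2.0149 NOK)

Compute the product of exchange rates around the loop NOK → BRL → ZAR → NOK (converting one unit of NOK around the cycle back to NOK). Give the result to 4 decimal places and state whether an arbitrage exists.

1.0158 (arbitrage exists)

Around NOK → BRL → ZAR → NOK: 1 ÷ 2.0149 × 3.5373 × 0.57859 = 1.015756
Product > 1; profitable direction is NOK → BRL → ZAR → NOK.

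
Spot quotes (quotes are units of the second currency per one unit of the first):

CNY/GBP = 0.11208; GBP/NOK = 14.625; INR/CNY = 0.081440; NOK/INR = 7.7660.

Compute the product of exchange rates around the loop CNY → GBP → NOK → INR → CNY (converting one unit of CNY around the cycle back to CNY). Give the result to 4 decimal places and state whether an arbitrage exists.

1.0367 (arbitrage exists)

Around CNY → GBP → NOK → INR → CNY: 1 × 0.11208 × 14.625 × 7.7660 × 0.081440 = 1.036714
Product > 1; profitable direction is CNY → GBP → NOK → INR → CNY.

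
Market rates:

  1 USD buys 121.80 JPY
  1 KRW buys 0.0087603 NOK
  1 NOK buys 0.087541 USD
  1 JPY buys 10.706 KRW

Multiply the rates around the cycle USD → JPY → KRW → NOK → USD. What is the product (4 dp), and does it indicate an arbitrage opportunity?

Around USD → JPY → KRW → NOK → USD: 1 × 121.80 × 10.706 × 0.0087603 × 0.087541 = 1.000012
Product ≈ 1 (deviation 0.001%, within rounding noise).

1.0000 (no arbitrage)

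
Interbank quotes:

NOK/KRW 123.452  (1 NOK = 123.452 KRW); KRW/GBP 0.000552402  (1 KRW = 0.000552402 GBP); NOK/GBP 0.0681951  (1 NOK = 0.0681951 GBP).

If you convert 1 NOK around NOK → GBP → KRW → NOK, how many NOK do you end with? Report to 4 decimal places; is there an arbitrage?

Around NOK → GBP → KRW → NOK: 1 × 0.0681951 ÷ 0.000552402 ÷ 123.452 = 1.000000
Product ≈ 1 (deviation 0.000%, within rounding noise).

1.0000 (no arbitrage)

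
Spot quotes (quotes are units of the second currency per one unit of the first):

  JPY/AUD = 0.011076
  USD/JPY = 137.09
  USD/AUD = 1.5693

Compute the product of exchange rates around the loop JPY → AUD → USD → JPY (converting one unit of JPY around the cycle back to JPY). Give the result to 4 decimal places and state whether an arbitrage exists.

Around JPY → AUD → USD → JPY: 1 × 0.011076 ÷ 1.5693 × 137.09 = 0.967571
Product < 1; profitable direction is JPY → USD → AUD → JPY.

0.9676 (arbitrage exists)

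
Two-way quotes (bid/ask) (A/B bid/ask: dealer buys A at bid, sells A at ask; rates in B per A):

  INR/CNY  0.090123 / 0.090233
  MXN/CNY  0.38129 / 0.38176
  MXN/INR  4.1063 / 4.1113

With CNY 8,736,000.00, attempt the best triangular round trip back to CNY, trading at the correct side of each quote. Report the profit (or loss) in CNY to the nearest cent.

Best loop CNY → INR → MXN → CNY:
CNY 8,736,000.00 ÷ 0.090233 (buy INR at ask) = INR 96,816,020.75
INR 96,816,020.75 ÷ 4.1113 (buy MXN at ask) = MXN 23,548,760.91
MXN 23,548,760.91 × 0.38129 (sell MXN at bid) = CNY 8,978,907.05

Net profit: CNY 242,907.05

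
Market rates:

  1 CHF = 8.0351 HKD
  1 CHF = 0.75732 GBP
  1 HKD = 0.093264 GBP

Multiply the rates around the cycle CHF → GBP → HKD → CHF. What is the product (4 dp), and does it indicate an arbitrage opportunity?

Around CHF → GBP → HKD → CHF: 1 × 0.75732 ÷ 0.093264 ÷ 8.0351 = 1.010588
Product > 1; profitable direction is CHF → GBP → HKD → CHF.

1.0106 (arbitrage exists)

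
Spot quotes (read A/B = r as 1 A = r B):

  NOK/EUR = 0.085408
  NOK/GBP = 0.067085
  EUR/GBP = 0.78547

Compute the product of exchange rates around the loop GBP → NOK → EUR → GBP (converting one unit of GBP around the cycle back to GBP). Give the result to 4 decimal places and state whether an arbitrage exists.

1.0000 (no arbitrage)

Around GBP → NOK → EUR → GBP: 1 ÷ 0.067085 × 0.085408 × 0.78547 = 1.000006
Product ≈ 1 (deviation 0.001%, within rounding noise).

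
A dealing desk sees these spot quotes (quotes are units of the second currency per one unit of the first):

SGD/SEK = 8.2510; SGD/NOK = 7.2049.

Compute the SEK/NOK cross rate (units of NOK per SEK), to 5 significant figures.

SEK/NOK = 0.87322

1 SEK ÷ 8.2510 = 0.121197 SGD
0.121197 SGD × 7.2049 = 0.873215 NOK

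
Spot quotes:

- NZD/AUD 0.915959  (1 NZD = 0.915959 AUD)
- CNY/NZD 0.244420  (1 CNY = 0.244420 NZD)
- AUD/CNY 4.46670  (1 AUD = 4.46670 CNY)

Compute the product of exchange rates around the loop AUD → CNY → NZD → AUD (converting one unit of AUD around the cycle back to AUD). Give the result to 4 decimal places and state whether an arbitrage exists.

Around AUD → CNY → NZD → AUD: 1 × 4.46670 × 0.244420 × 0.915959 = 0.999999
Product ≈ 1 (deviation 0.000%, within rounding noise).

1.0000 (no arbitrage)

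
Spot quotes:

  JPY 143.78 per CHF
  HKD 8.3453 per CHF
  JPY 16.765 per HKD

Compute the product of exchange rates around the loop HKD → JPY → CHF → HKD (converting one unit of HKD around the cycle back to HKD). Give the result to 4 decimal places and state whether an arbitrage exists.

0.9731 (arbitrage exists)

Around HKD → JPY → CHF → HKD: 1 × 16.765 ÷ 143.78 × 8.3453 = 0.973077
Product < 1; profitable direction is HKD → CHF → JPY → HKD.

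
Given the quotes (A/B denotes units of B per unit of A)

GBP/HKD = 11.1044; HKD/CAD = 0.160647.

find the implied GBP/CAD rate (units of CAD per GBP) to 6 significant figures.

GBP/CAD = 1.78389

1 GBP × 11.1044 = 11.1044 HKD
11.1044 HKD × 0.160647 = 1.78389 CAD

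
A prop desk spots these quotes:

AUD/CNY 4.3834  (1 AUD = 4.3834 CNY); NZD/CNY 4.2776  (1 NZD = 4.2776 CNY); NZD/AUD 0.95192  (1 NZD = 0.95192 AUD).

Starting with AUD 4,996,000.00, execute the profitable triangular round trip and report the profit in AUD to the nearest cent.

Profit: AUD 125,663.55

Profitable loop is AUD → NZD → CNY → AUD:
AUD 4,996,000.00 ÷ 0.95192 = NZD 5,248,340.20
NZD 5,248,340.20 × 4.2776 = CNY 22,450,300.03
CNY 22,450,300.03 ÷ 4.3834 = AUD 5,121,663.55
Profit = AUD 5,121,663.55 − AUD 4,996,000.00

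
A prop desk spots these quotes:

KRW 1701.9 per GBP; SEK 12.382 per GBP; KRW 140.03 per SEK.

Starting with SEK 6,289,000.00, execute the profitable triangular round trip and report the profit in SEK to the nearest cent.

Profit: SEK 118,069.65

Profitable loop is SEK → KRW → GBP → SEK:
SEK 6,289,000.00 × 140.03 = KRW 880,648,670
KRW 880,648,670 ÷ 1701.9 = GBP 517,450.30
GBP 517,450.30 × 12.382 = SEK 6,407,069.65
Profit = SEK 6,407,069.65 − SEK 6,289,000.00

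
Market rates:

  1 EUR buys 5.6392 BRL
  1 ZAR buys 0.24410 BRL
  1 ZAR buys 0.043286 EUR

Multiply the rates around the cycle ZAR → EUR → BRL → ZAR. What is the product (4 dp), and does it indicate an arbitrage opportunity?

1.0000 (no arbitrage)

Around ZAR → EUR → BRL → ZAR: 1 × 0.043286 × 5.6392 ÷ 0.24410 = 0.999993
Product ≈ 1 (deviation 0.001%, within rounding noise).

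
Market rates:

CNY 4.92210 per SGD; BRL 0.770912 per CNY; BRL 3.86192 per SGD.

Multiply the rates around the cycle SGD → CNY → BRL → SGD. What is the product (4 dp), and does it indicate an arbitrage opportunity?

0.9825 (arbitrage exists)

Around SGD → CNY → BRL → SGD: 1 × 4.92210 × 0.770912 ÷ 3.86192 = 0.982544
Product < 1; profitable direction is SGD → BRL → CNY → SGD.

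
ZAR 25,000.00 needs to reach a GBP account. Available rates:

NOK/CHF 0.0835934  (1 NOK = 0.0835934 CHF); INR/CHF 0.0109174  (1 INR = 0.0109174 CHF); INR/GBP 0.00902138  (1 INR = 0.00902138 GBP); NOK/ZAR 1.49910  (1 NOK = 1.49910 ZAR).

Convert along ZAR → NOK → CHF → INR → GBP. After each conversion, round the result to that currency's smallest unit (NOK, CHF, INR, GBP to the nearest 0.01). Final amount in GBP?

ZAR 25,000.00 ÷ 1.49910 = NOK 16,676.67
NOK 16,676.67 × 0.0835934 = CHF 1,394.06
CHF 1,394.06 ÷ 0.0109174 = INR 127,691.57
INR 127,691.57 × 0.00902138 = GBP 1,151.95

GBP 1,151.95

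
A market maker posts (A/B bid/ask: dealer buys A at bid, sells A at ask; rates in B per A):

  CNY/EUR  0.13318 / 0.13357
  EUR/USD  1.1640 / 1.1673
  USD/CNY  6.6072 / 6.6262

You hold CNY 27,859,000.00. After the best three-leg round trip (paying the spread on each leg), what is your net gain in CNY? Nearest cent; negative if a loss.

Net profit: CNY 675,808.83

Best loop CNY → EUR → USD → CNY:
CNY 27,859,000.00 × 0.13318 (sell CNY at bid) = EUR 3,710,261.62
EUR 3,710,261.62 × 1.1640 (sell EUR at bid) = USD 4,318,744.53
USD 4,318,744.53 × 6.6072 (sell USD at bid) = CNY 28,534,808.83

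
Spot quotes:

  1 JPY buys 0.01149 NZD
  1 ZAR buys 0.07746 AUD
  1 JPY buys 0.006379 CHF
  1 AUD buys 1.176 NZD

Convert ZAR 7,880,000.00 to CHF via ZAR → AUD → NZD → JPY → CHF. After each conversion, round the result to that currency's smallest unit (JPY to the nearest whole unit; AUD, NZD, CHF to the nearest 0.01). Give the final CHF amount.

CHF 398,514.02

ZAR 7,880,000.00 × 0.07746 = AUD 610,384.80
AUD 610,384.80 × 1.176 = NZD 717,812.52
NZD 717,812.52 ÷ 0.01149 = JPY 62,472,804
JPY 62,472,804 × 0.006379 = CHF 398,514.02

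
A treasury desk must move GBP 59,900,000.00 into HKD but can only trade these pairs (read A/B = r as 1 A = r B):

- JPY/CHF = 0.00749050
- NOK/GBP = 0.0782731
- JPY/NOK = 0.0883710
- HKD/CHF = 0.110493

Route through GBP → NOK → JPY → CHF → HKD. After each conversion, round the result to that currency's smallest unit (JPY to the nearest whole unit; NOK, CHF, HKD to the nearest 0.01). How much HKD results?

HKD 587,057,392.96

GBP 59,900,000.00 ÷ 0.0782731 = NOK 765,269,294.30
NOK 765,269,294.30 ÷ 0.0883710 = JPY 8,659,733,332
JPY 8,659,733,332 × 0.00749050 = CHF 64,865,732.52
CHF 64,865,732.52 ÷ 0.110493 = HKD 587,057,392.96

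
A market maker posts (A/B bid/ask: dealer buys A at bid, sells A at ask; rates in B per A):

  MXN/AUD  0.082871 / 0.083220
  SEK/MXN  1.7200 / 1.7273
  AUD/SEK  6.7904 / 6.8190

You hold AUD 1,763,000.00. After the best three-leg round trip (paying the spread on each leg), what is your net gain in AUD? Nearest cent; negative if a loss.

Best loop AUD → MXN → SEK → AUD:
AUD 1,763,000.00 ÷ 0.083220 (buy MXN at ask) = MXN 21,184,811.34
MXN 21,184,811.34 ÷ 1.7273 (buy SEK at ask) = SEK 12,264,697.12
SEK 12,264,697.12 ÷ 6.8190 (buy AUD at ask) = AUD 1,798,606.41

Net profit: AUD 35,606.41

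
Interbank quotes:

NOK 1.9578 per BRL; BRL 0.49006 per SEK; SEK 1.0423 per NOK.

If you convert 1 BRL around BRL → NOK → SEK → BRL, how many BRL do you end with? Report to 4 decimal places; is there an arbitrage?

Around BRL → NOK → SEK → BRL: 1 × 1.9578 × 1.0423 × 0.49006 = 1.000024
Product ≈ 1 (deviation 0.002%, within rounding noise).

1.0000 (no arbitrage)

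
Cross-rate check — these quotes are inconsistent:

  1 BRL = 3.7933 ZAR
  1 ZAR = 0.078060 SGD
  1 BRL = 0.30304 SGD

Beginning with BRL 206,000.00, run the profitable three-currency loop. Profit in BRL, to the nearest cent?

Profitable loop is BRL → SGD → ZAR → BRL:
BRL 206,000.00 × 0.30304 = SGD 62,426.24
SGD 62,426.24 ÷ 0.078060 = ZAR 799,721.24
ZAR 799,721.24 ÷ 3.7933 = BRL 210,824.68
Profit = BRL 210,824.68 − BRL 206,000.00

Profit: BRL 4,824.68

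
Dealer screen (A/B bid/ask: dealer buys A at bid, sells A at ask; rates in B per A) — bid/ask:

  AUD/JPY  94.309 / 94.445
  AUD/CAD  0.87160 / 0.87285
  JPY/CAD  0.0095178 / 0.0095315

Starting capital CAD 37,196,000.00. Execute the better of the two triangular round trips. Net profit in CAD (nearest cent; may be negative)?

Net profit: CAD 1,055,312.13

Best loop CAD → AUD → JPY → CAD:
CAD 37,196,000.00 ÷ 0.87285 (buy AUD at ask) = AUD 42,614,424.01
AUD 42,614,424.01 × 94.309 (sell AUD at bid) = JPY 4,018,923,714
JPY 4,018,923,714 × 0.0095178 (sell JPY at bid) = CAD 38,251,312.13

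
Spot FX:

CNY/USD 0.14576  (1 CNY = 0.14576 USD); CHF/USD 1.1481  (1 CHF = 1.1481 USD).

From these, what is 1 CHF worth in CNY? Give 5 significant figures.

1 CHF × 1.1481 = 1.1481 USD
1.1481 USD ÷ 0.14576 = 7.87665 CNY

CHF/CNY = 7.8766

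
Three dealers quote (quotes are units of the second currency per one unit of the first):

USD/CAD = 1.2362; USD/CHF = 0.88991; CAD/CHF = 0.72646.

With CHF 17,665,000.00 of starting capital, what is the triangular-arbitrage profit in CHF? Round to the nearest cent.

Profitable loop is CHF → USD → CAD → CHF:
CHF 17,665,000.00 ÷ 0.88991 = USD 19,850,321.94
USD 19,850,321.94 × 1.2362 = CAD 24,538,967.99
CAD 24,538,967.99 × 0.72646 = CHF 17,826,578.68
Profit = CHF 17,826,578.68 − CHF 17,665,000.00

Profit: CHF 161,578.68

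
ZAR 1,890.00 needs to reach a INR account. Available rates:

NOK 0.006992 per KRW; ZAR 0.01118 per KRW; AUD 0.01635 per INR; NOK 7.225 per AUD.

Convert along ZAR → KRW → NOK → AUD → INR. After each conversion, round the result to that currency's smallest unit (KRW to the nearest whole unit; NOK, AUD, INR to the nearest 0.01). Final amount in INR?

INR 10,006.12

ZAR 1,890.00 ÷ 0.01118 = KRW 169,052
KRW 169,052 × 0.006992 = NOK 1,182.01
NOK 1,182.01 ÷ 7.225 = AUD 163.60
AUD 163.60 ÷ 0.01635 = INR 10,006.12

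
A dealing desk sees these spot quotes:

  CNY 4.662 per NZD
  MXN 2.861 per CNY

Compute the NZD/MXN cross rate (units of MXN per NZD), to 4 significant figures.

NZD/MXN = 13.34

1 NZD × 4.662 = 4.662 CNY
4.662 CNY × 2.861 = 13.338 MXN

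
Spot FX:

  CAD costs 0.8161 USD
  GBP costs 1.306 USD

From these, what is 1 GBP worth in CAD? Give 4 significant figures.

GBP/CAD = 1.600

1 GBP × 1.306 = 1.306 USD
1.306 USD ÷ 0.8161 = 1.60029 CAD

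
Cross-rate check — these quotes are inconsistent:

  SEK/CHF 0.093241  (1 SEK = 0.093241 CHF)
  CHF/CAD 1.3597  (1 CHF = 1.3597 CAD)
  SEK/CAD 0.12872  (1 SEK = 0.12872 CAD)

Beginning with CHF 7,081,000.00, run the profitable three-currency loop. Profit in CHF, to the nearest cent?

Profitable loop is CHF → SEK → CAD → CHF:
CHF 7,081,000.00 ÷ 0.093241 = SEK 75,942,986.45
SEK 75,942,986.45 × 0.12872 = CAD 9,775,381.22
CAD 9,775,381.22 ÷ 1.3597 = CHF 7,189,366.20
Profit = CHF 7,189,366.20 − CHF 7,081,000.00

Profit: CHF 108,366.20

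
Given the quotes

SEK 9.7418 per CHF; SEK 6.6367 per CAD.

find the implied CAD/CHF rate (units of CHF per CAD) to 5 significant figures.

CAD/CHF = 0.68126

1 CAD × 6.6367 = 6.6367 SEK
6.6367 SEK ÷ 9.7418 = 0.68126 CHF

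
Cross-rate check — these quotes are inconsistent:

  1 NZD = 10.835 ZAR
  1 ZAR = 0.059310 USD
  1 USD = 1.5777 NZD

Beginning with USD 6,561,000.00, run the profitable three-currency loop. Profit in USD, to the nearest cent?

Profit: USD 90,985.64

Profitable loop is USD → NZD → ZAR → USD:
USD 6,561,000.00 × 1.5777 = NZD 10,351,289.70
NZD 10,351,289.70 × 10.835 = ZAR 112,156,223.90
ZAR 112,156,223.90 × 0.059310 = USD 6,651,985.64
Profit = USD 6,651,985.64 − USD 6,561,000.00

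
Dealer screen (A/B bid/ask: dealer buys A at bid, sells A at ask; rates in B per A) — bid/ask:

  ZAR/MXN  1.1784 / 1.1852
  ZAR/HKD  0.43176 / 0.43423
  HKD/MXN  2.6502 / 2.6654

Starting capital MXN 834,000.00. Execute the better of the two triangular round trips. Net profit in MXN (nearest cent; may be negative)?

Best loop MXN → HKD → ZAR → MXN:
MXN 834,000.00 ÷ 2.6654 (buy HKD at ask) = HKD 312,898.63
HKD 312,898.63 ÷ 0.43423 (buy ZAR at ask) = ZAR 720,582.70
ZAR 720,582.70 × 1.1784 (sell ZAR at bid) = MXN 849,134.66

Net profit: MXN 15,134.66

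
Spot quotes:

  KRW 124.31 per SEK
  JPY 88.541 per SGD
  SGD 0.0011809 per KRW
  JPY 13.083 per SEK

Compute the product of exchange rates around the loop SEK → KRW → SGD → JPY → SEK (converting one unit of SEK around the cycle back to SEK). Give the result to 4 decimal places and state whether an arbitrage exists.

Around SEK → KRW → SGD → JPY → SEK: 1 × 124.31 × 0.0011809 × 88.541 ÷ 13.083 = 0.993473
Product < 1; profitable direction is SEK → JPY → SGD → KRW → SEK.

0.9935 (arbitrage exists)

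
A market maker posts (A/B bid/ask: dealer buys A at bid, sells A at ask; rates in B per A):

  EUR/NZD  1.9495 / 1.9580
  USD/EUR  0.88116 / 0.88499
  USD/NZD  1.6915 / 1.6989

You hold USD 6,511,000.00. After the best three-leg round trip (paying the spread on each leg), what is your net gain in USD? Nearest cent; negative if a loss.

Net profit: USD 72,515.96

Best loop USD → EUR → NZD → USD:
USD 6,511,000.00 × 0.88116 (sell USD at bid) = EUR 5,737,232.76
EUR 5,737,232.76 × 1.9495 (sell EUR at bid) = NZD 11,184,735.27
NZD 11,184,735.27 ÷ 1.6989 (buy USD at ask) = USD 6,583,515.96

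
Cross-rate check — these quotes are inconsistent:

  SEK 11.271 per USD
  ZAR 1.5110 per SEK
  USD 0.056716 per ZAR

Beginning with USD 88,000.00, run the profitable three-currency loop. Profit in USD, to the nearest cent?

Profitable loop is USD → ZAR → SEK → USD:
USD 88,000.00 ÷ 0.056716 = ZAR 1,551,590.38
ZAR 1,551,590.38 ÷ 1.5110 = SEK 1,026,863.26
SEK 1,026,863.26 ÷ 11.271 = USD 91,106.67
Profit = USD 91,106.67 − USD 88,000.00

Profit: USD 3,106.67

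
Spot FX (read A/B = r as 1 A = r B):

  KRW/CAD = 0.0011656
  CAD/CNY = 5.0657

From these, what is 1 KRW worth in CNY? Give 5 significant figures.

1 KRW × 0.0011656 = 0.0011656 CAD
0.0011656 CAD × 5.0657 = 0.00590458 CNY

KRW/CNY = 0.0059046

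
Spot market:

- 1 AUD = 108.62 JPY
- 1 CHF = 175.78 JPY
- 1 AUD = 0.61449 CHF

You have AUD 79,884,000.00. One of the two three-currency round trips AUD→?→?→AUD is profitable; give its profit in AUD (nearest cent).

Profitable loop is AUD → JPY → CHF → AUD:
AUD 79,884,000.00 × 108.62 = JPY 8,677,000,080
JPY 8,677,000,080 ÷ 175.78 = CHF 49,362,840.37
CHF 49,362,840.37 ÷ 0.61449 = AUD 80,331,397.37
Profit = AUD 80,331,397.37 − AUD 79,884,000.00

Profit: AUD 447,397.37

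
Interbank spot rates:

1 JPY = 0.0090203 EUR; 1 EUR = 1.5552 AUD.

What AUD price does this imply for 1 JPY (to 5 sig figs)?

JPY/AUD = 0.014028

1 JPY × 0.0090203 = 0.0090203 EUR
0.0090203 EUR × 1.5552 = 0.0140284 AUD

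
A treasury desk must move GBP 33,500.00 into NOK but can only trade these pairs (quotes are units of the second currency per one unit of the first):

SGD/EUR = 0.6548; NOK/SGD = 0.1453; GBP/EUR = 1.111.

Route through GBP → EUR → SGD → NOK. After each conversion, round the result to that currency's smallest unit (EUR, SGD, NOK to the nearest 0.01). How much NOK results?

GBP 33,500.00 × 1.111 = EUR 37,218.50
EUR 37,218.50 ÷ 0.6548 = SGD 56,839.49
SGD 56,839.49 ÷ 0.1453 = NOK 391,187.13

NOK 391,187.13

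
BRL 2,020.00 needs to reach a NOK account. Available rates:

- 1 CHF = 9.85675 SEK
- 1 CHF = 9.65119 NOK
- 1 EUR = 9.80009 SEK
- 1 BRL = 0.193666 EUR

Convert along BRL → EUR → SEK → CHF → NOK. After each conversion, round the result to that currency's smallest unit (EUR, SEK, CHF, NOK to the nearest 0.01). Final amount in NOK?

BRL 2,020.00 × 0.193666 = EUR 391.21
EUR 391.21 × 9.80009 = SEK 3,833.89
SEK 3,833.89 ÷ 9.85675 = CHF 388.96
CHF 388.96 × 9.65119 = NOK 3,753.93

NOK 3,753.93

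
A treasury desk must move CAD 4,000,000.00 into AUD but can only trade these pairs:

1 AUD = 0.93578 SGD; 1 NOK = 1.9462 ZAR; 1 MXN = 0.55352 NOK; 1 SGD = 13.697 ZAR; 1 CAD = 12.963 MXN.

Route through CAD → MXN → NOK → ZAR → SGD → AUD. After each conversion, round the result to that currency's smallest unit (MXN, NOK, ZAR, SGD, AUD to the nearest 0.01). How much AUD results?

CAD 4,000,000.00 × 12.963 = MXN 51,852,000.00
MXN 51,852,000.00 × 0.55352 = NOK 28,701,119.04
NOK 28,701,119.04 × 1.9462 = ZAR 55,858,117.88
ZAR 55,858,117.88 ÷ 13.697 = SGD 4,078,127.90
SGD 4,078,127.90 ÷ 0.93578 = AUD 4,357,998.57

AUD 4,357,998.57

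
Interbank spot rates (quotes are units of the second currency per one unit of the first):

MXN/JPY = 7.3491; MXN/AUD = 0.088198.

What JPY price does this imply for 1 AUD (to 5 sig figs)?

1 AUD ÷ 0.088198 = 11.3381 MXN
11.3381 MXN × 7.3491 = 83.325 JPY

AUD/JPY = 83.325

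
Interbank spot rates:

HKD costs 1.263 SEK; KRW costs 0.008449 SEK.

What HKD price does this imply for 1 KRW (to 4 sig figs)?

1 KRW × 0.008449 = 0.008449 SEK
0.008449 SEK ÷ 1.263 = 0.00668963 HKD

KRW/HKD = 0.006690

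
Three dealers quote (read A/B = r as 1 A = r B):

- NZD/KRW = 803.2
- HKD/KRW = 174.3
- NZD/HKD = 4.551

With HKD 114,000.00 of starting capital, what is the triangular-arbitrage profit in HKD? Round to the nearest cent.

Profitable loop is HKD → NZD → KRW → HKD:
HKD 114,000.00 ÷ 4.551 = NZD 25,049.44
NZD 25,049.44 × 803.2 = KRW 20,119,710
KRW 20,119,710 ÷ 174.3 = HKD 115,431.50
Profit = HKD 115,431.50 − HKD 114,000.00

Profit: HKD 1,431.50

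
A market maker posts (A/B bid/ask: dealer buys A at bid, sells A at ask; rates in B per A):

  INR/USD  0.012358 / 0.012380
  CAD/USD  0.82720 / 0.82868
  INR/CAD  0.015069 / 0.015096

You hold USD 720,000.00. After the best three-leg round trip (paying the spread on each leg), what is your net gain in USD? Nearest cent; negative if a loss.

Best loop USD → INR → CAD → USD:
USD 720,000.00 ÷ 0.012380 (buy INR at ask) = INR 58,158,319.87
INR 58,158,319.87 × 0.015069 (sell INR at bid) = CAD 876,387.72
CAD 876,387.72 × 0.82720 (sell CAD at bid) = USD 724,947.92

Net profit: USD 4,947.92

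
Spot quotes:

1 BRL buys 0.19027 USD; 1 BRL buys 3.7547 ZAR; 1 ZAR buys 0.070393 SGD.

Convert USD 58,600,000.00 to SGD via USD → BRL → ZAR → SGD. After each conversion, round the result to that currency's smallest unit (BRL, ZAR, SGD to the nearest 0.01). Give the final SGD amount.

SGD 81,401,426.34

USD 58,600,000.00 ÷ 0.19027 = BRL 307,983,392.02
BRL 307,983,392.02 × 3.7547 = ZAR 1,156,385,242.02
ZAR 1,156,385,242.02 × 0.070393 = SGD 81,401,426.34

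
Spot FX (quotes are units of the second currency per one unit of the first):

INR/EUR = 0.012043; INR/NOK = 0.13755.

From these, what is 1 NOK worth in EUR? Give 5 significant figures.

1 NOK ÷ 0.13755 = 7.27008 INR
7.27008 INR × 0.012043 = 0.0875536 EUR

NOK/EUR = 0.087554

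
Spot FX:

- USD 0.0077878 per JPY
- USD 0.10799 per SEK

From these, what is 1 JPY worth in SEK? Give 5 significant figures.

1 JPY × 0.0077878 = 0.0077878 USD
0.0077878 USD ÷ 0.10799 = 0.0721159 SEK

JPY/SEK = 0.072116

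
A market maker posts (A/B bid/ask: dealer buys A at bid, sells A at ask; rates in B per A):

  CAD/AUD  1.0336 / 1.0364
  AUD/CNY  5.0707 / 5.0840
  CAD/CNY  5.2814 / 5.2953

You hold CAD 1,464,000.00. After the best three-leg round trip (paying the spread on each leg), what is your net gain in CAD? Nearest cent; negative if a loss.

Best loop CAD → CNY → AUD → CAD:
CAD 1,464,000.00 × 5.2814 (sell CAD at bid) = CNY 7,731,969.60
CNY 7,731,969.60 ÷ 5.0840 (buy AUD at ask) = AUD 1,520,843.75
AUD 1,520,843.75 ÷ 1.0364 (buy CAD at ask) = CAD 1,467,429.32

Net profit: CAD 3,429.32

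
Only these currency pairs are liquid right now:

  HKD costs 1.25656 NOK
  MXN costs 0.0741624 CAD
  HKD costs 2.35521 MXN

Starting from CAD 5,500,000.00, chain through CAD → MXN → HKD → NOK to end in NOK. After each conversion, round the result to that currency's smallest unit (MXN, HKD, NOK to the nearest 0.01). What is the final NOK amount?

NOK 39,566,943.95

CAD 5,500,000.00 ÷ 0.0741624 = MXN 74,161,569.74
MXN 74,161,569.74 ÷ 2.35521 = HKD 31,488,304.54
HKD 31,488,304.54 × 1.25656 = NOK 39,566,943.95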